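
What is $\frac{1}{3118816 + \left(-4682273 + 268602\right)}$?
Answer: $- \frac{1}{1294855} \approx -7.7229 \cdot 10^{-7}$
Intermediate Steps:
$\frac{1}{3118816 + \left(-4682273 + 268602\right)} = \frac{1}{3118816 - 4413671} = \frac{1}{-1294855} = - \frac{1}{1294855}$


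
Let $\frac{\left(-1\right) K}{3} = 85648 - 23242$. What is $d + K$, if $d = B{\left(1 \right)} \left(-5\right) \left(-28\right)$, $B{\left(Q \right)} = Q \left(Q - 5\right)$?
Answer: $-187778$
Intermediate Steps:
$B{\left(Q \right)} = Q \left(-5 + Q\right)$
$d = -560$ ($d = 1 \left(-5 + 1\right) \left(-5\right) \left(-28\right) = 1 \left(-4\right) \left(-5\right) \left(-28\right) = \left(-4\right) \left(-5\right) \left(-28\right) = 20 \left(-28\right) = -560$)
$K = -187218$ ($K = - 3 \left(85648 - 23242\right) = \left(-3\right) 62406 = -187218$)
$d + K = -560 - 187218 = -187778$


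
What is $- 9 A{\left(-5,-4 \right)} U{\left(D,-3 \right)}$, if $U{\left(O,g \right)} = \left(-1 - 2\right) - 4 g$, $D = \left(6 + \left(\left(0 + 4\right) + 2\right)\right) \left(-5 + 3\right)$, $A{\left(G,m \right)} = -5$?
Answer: $405$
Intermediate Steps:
$D = -24$ ($D = \left(6 + \left(4 + 2\right)\right) \left(-2\right) = \left(6 + 6\right) \left(-2\right) = 12 \left(-2\right) = -24$)
$U{\left(O,g \right)} = -3 - 4 g$
$- 9 A{\left(-5,-4 \right)} U{\left(D,-3 \right)} = \left(-9\right) \left(-5\right) \left(-3 - -12\right) = 45 \left(-3 + 12\right) = 45 \cdot 9 = 405$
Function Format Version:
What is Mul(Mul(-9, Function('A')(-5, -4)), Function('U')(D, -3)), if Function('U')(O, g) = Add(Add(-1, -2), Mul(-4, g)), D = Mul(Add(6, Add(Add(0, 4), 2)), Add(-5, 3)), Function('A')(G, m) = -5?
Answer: 405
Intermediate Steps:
D = -24 (D = Mul(Add(6, Add(4, 2)), -2) = Mul(Add(6, 6), -2) = Mul(12, -2) = -24)
Function('U')(O, g) = Add(-3, Mul(-4, g))
Mul(Mul(-9, Function('A')(-5, -4)), Function('U')(D, -3)) = Mul(Mul(-9, -5), Add(-3, Mul(-4, -3))) = Mul(45, Add(-3, 12)) = Mul(45, 9) = 405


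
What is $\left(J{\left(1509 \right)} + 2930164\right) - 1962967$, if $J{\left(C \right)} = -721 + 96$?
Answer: $966572$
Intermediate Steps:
$J{\left(C \right)} = -625$
$\left(J{\left(1509 \right)} + 2930164\right) - 1962967 = \left(-625 + 2930164\right) - 1962967 = 2929539 - 1962967 = 966572$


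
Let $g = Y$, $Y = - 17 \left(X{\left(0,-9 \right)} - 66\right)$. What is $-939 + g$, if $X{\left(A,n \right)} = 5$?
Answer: $98$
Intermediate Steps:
$Y = 1037$ ($Y = - 17 \left(5 - 66\right) = \left(-17\right) \left(-61\right) = 1037$)
$g = 1037$
$-939 + g = -939 + 1037 = 98$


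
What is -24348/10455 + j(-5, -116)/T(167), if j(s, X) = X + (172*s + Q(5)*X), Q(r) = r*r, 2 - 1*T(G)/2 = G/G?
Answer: -6762046/3485 ≈ -1940.3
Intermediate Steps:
T(G) = 2 (T(G) = 4 - 2*G/G = 4 - 2*1 = 4 - 2 = 2)
Q(r) = r²
j(s, X) = 26*X + 172*s (j(s, X) = X + (172*s + 5²*X) = X + (172*s + 25*X) = X + (25*X + 172*s) = 26*X + 172*s)
-24348/10455 + j(-5, -116)/T(167) = -24348/10455 + (26*(-116) + 172*(-5))/2 = -24348*1/10455 + (-3016 - 860)*(½) = -8116/3485 - 3876*½ = -8116/3485 - 1938 = -6762046/3485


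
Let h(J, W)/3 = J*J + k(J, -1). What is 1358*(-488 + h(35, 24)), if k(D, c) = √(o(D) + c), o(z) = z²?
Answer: 4327946 + 24444*√34 ≈ 4.4705e+6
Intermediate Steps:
k(D, c) = √(c + D²) (k(D, c) = √(D² + c) = √(c + D²))
h(J, W) = 3*J² + 3*√(-1 + J²) (h(J, W) = 3*(J*J + √(-1 + J²)) = 3*(J² + √(-1 + J²)) = 3*J² + 3*√(-1 + J²))
1358*(-488 + h(35, 24)) = 1358*(-488 + (3*35² + 3*√(-1 + 35²))) = 1358*(-488 + (3*1225 + 3*√(-1 + 1225))) = 1358*(-488 + (3675 + 3*√1224)) = 1358*(-488 + (3675 + 3*(6*√34))) = 1358*(-488 + (3675 + 18*√34)) = 1358*(3187 + 18*√34) = 4327946 + 24444*√34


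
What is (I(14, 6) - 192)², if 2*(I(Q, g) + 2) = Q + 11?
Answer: 131769/4 ≈ 32942.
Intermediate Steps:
I(Q, g) = 7/2 + Q/2 (I(Q, g) = -2 + (Q + 11)/2 = -2 + (11 + Q)/2 = -2 + (11/2 + Q/2) = 7/2 + Q/2)
(I(14, 6) - 192)² = ((7/2 + (½)*14) - 192)² = ((7/2 + 7) - 192)² = (21/2 - 192)² = (-363/2)² = 131769/4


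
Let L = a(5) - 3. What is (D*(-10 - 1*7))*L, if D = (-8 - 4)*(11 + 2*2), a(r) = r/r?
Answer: -6120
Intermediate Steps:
a(r) = 1
D = -180 (D = -12*(11 + 4) = -12*15 = -180)
L = -2 (L = 1 - 3 = -2)
(D*(-10 - 1*7))*L = -180*(-10 - 1*7)*(-2) = -180*(-10 - 7)*(-2) = -180*(-17)*(-2) = 3060*(-2) = -6120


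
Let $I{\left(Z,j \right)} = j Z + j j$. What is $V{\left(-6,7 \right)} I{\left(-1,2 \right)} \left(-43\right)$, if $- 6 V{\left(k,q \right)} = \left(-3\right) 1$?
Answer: $-43$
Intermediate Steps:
$V{\left(k,q \right)} = \frac{1}{2}$ ($V{\left(k,q \right)} = - \frac{\left(-3\right) 1}{6} = \left(- \frac{1}{6}\right) \left(-3\right) = \frac{1}{2}$)
$I{\left(Z,j \right)} = j^{2} + Z j$ ($I{\left(Z,j \right)} = Z j + j^{2} = j^{2} + Z j$)
$V{\left(-6,7 \right)} I{\left(-1,2 \right)} \left(-43\right) = \frac{2 \left(-1 + 2\right)}{2} \left(-43\right) = \frac{2 \cdot 1}{2} \left(-43\right) = \frac{1}{2} \cdot 2 \left(-43\right) = 1 \left(-43\right) = -43$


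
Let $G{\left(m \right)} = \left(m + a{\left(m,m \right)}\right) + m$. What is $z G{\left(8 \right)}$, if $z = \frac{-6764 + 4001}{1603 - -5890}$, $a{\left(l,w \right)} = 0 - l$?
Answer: $- \frac{22104}{7493} \approx -2.95$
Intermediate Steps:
$a{\left(l,w \right)} = - l$
$z = - \frac{2763}{7493}$ ($z = - \frac{2763}{1603 + 5890} = - \frac{2763}{7493} \approx -0.36874$)
$G{\left(m \right)} = m$ ($G{\left(m \right)} = \left(m - m\right) + m = 0 + m = m$)
$z G{\left(8 \right)} = \left(- \frac{2763}{7493}\right) 8 = - \frac{22104}{7493}$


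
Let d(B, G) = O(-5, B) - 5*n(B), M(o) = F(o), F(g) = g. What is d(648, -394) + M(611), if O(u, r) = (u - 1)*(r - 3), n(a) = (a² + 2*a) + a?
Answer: -2112499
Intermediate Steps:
n(a) = a² + 3*a
M(o) = o
O(u, r) = (-1 + u)*(-3 + r)
d(B, G) = 18 - 6*B - 5*B*(3 + B) (d(B, G) = (3 - B - 3*(-5) + B*(-5)) - 5*B*(3 + B) = (3 - B + 15 - 5*B) - 5*B*(3 + B) = (18 - 6*B) - 5*B*(3 + B) = 18 - 6*B - 5*B*(3 + B))
d(648, -394) + M(611) = (18 - 21*648 - 5*648²) + 611 = (18 - 13608 - 5*419904) + 611 = (18 - 13608 - 2099520) + 611 = -2113110 + 611 = -2112499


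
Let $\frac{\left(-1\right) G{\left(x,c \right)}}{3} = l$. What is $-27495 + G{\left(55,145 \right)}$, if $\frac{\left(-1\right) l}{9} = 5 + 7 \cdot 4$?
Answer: $-26604$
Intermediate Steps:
$l = -297$ ($l = - 9 \left(5 + 7 \cdot 4\right) = - 9 \left(5 + 28\right) = \left(-9\right) 33 = -297$)
$G{\left(x,c \right)} = 891$ ($G{\left(x,c \right)} = \left(-3\right) \left(-297\right) = 891$)
$-27495 + G{\left(55,145 \right)} = -27495 + 891 = -26604$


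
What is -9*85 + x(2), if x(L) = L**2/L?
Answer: -763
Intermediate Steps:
x(L) = L
-9*85 + x(2) = -9*85 + 2 = -765 + 2 = -763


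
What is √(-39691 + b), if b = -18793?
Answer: 2*I*√14621 ≈ 241.83*I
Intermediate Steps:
√(-39691 + b) = √(-39691 - 18793) = √(-58484) = 2*I*√14621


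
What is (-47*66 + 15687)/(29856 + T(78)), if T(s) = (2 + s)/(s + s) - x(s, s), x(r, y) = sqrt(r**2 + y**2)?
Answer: 142876737315/338954541922 + 746529615*sqrt(2)/677909083844 ≈ 0.42308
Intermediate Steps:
T(s) = (2 + s)/(2*s) - sqrt(2)*sqrt(s**2) (T(s) = (2 + s)/(s + s) - sqrt(s**2 + s**2) = (2 + s)/((2*s)) - sqrt(2*s**2) = (2 + s)*(1/(2*s)) - sqrt(2)*sqrt(s**2) = (2 + s)/(2*s) - sqrt(2)*sqrt(s**2))
(-47*66 + 15687)/(29856 + T(78)) = (-47*66 + 15687)/(29856 + (1/2 + 1/78 - sqrt(2)*sqrt(78**2))) = (-3102 + 15687)/(29856 + (1/2 + 1/78 - sqrt(2)*sqrt(6084))) = 12585/(29856 + (1/2 + 1/78 - 1*sqrt(2)*78)) = 12585/(29856 + (1/2 + 1/78 - 78*sqrt(2))) = 12585/(29856 + (20/39 - 78*sqrt(2))) = 12585/(1164404/39 - 78*sqrt(2))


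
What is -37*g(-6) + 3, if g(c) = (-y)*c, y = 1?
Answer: -219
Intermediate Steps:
g(c) = -c (g(c) = (-1*1)*c = -c)
-37*g(-6) + 3 = -(-37)*(-6) + 3 = -37*6 + 3 = -222 + 3 = -219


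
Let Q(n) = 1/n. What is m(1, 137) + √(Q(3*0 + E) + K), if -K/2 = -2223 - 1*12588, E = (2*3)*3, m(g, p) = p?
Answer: 137 + 19*√2954/6 ≈ 309.11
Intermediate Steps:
E = 18 (E = 6*3 = 18)
K = 29622 (K = -2*(-2223 - 1*12588) = -2*(-2223 - 12588) = -2*(-14811) = 29622)
m(1, 137) + √(Q(3*0 + E) + K) = 137 + √(1/(3*0 + 18) + 29622) = 137 + √(1/(0 + 18) + 29622) = 137 + √(1/18 + 29622) = 137 + √(533197/18) = 137 + 19*√2954/6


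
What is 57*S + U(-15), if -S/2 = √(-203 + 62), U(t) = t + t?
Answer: -30 - 114*I*√141 ≈ -30.0 - 1353.7*I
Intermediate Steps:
U(t) = 2*t
S = -2*I*√141 (S = -2*√(-203 + 62) = -2*I*√141 ≈ -23.749*I)
57*S + U(-15) = 57*(-2*I*√141) + 2*(-15) = -114*I*√141 - 30 = -30 - 114*I*√141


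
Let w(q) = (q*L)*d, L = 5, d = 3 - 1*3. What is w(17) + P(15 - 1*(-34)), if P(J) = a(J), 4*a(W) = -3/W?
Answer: -3/196 ≈ -0.015306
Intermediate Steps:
d = 0 (d = 3 - 3 = 0)
a(W) = -3/(4*W) (a(W) = (-3/W)/4 = -3/(4*W))
w(q) = 0 (w(q) = (q*5)*0 = (5*q)*0 = 0)
P(J) = -3/(4*J)
w(17) + P(15 - 1*(-34)) = 0 - 3/(4*(15 - 1*(-34))) = 0 - 3/(4*(15 + 34)) = 0 - ¾/49 = 0 - ¾*1/49 = 0 - 3/196 = -3/196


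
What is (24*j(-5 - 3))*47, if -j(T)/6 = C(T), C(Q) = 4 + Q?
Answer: 27072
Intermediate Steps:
j(T) = -24 - 6*T (j(T) = -6*(4 + T) = -24 - 6*T)
(24*j(-5 - 3))*47 = (24*(-24 - 6*(-5 - 3)))*47 = (24*(-24 - 6*(-8)))*47 = (24*(-24 + 48))*47 = (24*24)*47 = 576*47 = 27072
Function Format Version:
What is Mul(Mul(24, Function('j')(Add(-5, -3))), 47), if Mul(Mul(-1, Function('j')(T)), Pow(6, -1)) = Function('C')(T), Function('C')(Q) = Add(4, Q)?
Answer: 27072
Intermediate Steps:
Function('j')(T) = Add(-24, Mul(-6, T)) (Function('j')(T) = Mul(-6, Add(4, T)) = Add(-24, Mul(-6, T)))
Mul(Mul(24, Function('j')(Add(-5, -3))), 47) = Mul(Mul(24, Add(-24, Mul(-6, Add(-5, -3)))), 47) = Mul(Mul(24, Add(-24, Mul(-6, -8))), 47) = Mul(Mul(24, Add(-24, 48)), 47) = Mul(Mul(24, 24), 47) = Mul(576, 47) = 27072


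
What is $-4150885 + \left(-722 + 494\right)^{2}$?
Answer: $-4098901$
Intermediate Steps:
$-4150885 + \left(-722 + 494\right)^{2} = -4150885 + \left(-228\right)^{2} = -4150885 + 51984 = -4098901$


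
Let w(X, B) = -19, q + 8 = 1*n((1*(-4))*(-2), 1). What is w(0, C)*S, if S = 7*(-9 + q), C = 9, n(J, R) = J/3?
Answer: 5719/3 ≈ 1906.3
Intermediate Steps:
n(J, R) = J/3 (n(J, R) = J*(⅓) = J/3)
q = -16/3 (q = -8 + 1*(((1*(-4))*(-2))/3) = -8 + 1*((-4*(-2))/3) = -8 + 1*((⅓)*8) = -8 + 1*(8/3) = -8 + 8/3 = -16/3 ≈ -5.3333)
S = -301/3 (S = 7*(-9 - 16/3) = 7*(-43/3) = -301/3 ≈ -100.33)
w(0, C)*S = -19*(-301/3) = 5719/3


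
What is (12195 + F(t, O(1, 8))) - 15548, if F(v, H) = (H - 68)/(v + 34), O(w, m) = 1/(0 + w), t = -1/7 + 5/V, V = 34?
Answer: -27151775/8093 ≈ -3355.0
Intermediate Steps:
t = 1/238 (t = -1/7 + 5/34 = 1/238 ≈ 0.0042017)
O(w, m) = 1/w
F(v, H) = (-68 + H)/(34 + v)
(12195 + F(t, O(1, 8))) - 15548 = (12195 + (-68 + 1/1)/(34 + 1/238)) - 15548 = (12195 + (-68 + 1)/(8093/238)) - 15548 = (12195 + (238/8093)*(-67)) - 15548 = (12195 - 15946/8093) - 15548 = 98678189/8093 - 15548 = -27151775/8093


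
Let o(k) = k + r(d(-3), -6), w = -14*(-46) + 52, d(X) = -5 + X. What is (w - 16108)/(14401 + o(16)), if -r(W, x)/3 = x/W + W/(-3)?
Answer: -61648/57627 ≈ -1.0698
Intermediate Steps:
r(W, x) = W - 3*x/W (r(W, x) = -3*(x/W + W/(-3)) = -3*(x/W + W*(-1/3)) = -3*(x/W - W/3) = -3*(-W/3 + x/W) = W - 3*x/W)
w = 696 (w = 644 + 52 = 696)
o(k) = -41/4 + k (o(k) = k + ((-5 - 3) - 3*(-6)/(-5 - 3)) = k + (-8 - 3*(-6)/(-8)) = k + (-8 - 3*(-6)*(-1/8)) = k + (-8 - 9/4) = k - 41/4 = -41/4 + k)
(w - 16108)/(14401 + o(16)) = (696 - 16108)/(14401 + (-41/4 + 16)) = -15412/(14401 + 23/4) = -15412/57627/4 = -15412*4/57627 = -61648/57627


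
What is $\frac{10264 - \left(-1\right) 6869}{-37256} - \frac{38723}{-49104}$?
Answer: $\frac{75170657}{228677328} \approx 0.32872$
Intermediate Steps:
$\frac{10264 - \left(-1\right) 6869}{-37256} - \frac{38723}{-49104} = \left(10264 - -6869\right) \left(- \frac{1}{37256}\right) - - \frac{38723}{49104} = \left(10264 + 6869\right) \left(- \frac{1}{37256}\right) + \frac{38723}{49104} = 17133 \left(- \frac{1}{37256}\right) + \frac{38723}{49104} = - \frac{17133}{37256} + \frac{38723}{49104} = \frac{75170657}{228677328}$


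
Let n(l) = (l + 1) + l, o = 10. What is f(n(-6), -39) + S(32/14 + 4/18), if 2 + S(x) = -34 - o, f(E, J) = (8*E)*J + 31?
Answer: 3417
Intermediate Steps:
n(l) = 1 + 2*l (n(l) = (1 + l) + l = 1 + 2*l)
f(E, J) = 31 + 8*E*J (f(E, J) = 8*E*J + 31 = 31 + 8*E*J)
S(x) = -46 (S(x) = -2 + (-34 - 1*10) = -2 + (-34 - 10) = -2 - 44 = -46)
f(n(-6), -39) + S(32/14 + 4/18) = (31 + 8*(1 + 2*(-6))*(-39)) - 46 = (31 + 8*(1 - 12)*(-39)) - 46 = (31 + 8*(-11)*(-39)) - 46 = (31 + 3432) - 46 = 3463 - 46 = 3417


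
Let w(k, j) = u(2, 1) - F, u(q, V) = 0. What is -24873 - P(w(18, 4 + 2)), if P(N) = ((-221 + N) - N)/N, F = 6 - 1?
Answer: -124586/5 ≈ -24917.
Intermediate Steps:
F = 5
w(k, j) = -5 (w(k, j) = 0 - 1*5 = 0 - 5 = -5)
P(N) = -221/N
-24873 - P(w(18, 4 + 2)) = -24873 - (-221)/(-5) = -24873 - (-221)*(-1)/5 = -24873 - 1*221/5 = -24873 - 221/5 = -124586/5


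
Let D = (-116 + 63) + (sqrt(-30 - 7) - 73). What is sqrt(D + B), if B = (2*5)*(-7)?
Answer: sqrt(-196 + I*sqrt(37)) ≈ 0.2172 + 14.002*I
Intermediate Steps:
B = -70 (B = 10*(-7) = -70)
D = -126 + I*sqrt(37) (D = -53 + (sqrt(-37) - 73) = -53 + (I*sqrt(37) - 73) = -53 + (-73 + I*sqrt(37)) = -126 + I*sqrt(37) ≈ -126.0 + 6.0828*I)
sqrt(D + B) = sqrt((-126 + I*sqrt(37)) - 70) = sqrt(-196 + I*sqrt(37))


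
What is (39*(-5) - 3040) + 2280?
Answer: -955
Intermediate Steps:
(39*(-5) - 3040) + 2280 = (-195 - 3040) + 2280 = -3235 + 2280 = -955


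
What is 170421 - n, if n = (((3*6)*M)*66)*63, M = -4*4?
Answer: 1367925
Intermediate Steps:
M = -16
n = -1197504 (n = (((3*6)*(-16))*66)*63 = ((18*(-16))*66)*63 = -288*66*63 = -19008*63 = -1197504)
170421 - n = 170421 - 1*(-1197504) = 170421 + 1197504 = 1367925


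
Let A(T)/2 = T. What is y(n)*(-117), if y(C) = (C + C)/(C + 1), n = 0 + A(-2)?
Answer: -312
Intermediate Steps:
A(T) = 2*T
n = -4 (n = 0 + 2*(-2) = 0 - 4 = -4)
y(C) = 2*C/(1 + C) (y(C) = (2*C)/(1 + C) = 2*C/(1 + C))
y(n)*(-117) = (2*(-4)/(1 - 4))*(-117) = (2*(-4)/(-3))*(-117) = (2*(-4)*(-⅓))*(-117) = (8/3)*(-117) = -312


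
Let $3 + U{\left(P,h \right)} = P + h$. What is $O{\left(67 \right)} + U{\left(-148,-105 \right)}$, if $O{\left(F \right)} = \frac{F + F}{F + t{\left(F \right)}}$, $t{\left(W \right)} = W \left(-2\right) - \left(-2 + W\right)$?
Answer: $- \frac{16963}{66} \approx -257.02$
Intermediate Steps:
$t{\left(W \right)} = 2 - 3 W$ ($t{\left(W \right)} = - 2 W - \left(-2 + W\right) = 2 - 3 W$)
$U{\left(P,h \right)} = -3 + P + h$ ($U{\left(P,h \right)} = -3 + \left(P + h\right) = -3 + P + h$)
$O{\left(F \right)} = \frac{2 F}{2 - 2 F}$ ($O{\left(F \right)} = \frac{F + F}{F - \left(-2 + 3 F\right)} = \frac{2 F}{2 - 2 F}$)
$O{\left(67 \right)} + U{\left(-148,-105 \right)} = \left(-1\right) 67 \frac{1}{-1 + 67} - 256 = \left(-1\right) 67 \cdot \frac{1}{66} - 256 = - \frac{67}{66} - 256 = - \frac{16963}{66}$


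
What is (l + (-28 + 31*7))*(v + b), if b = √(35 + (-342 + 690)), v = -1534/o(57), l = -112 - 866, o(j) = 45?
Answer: 403442/15 - 789*√383 ≈ 11455.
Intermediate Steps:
l = -978
v = -1534/45 ≈ -34.089
b = √383 (b = √(35 + 348) = √383 ≈ 19.570)
(l + (-28 + 31*7))*(v + b) = (-978 + (-28 + 31*7))*(-1534/45 + √383) = (-978 + (-28 + 217))*(-1534/45 + √383) = (-978 + 189)*(-1534/45 + √383) = -789*(-1534/45 + √383) = 403442/15 - 789*√383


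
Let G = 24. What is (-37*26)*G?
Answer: -23088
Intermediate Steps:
(-37*26)*G = -37*26*24 = -962*24 = -23088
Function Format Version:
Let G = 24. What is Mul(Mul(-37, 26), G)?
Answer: -23088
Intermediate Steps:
Mul(Mul(-37, 26), G) = Mul(Mul(-37, 26), 24) = Mul(-962, 24) = -23088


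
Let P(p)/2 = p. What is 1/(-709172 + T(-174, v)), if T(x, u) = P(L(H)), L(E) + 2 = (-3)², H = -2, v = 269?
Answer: -1/709158 ≈ -1.4101e-6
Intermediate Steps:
L(E) = 7 (L(E) = -2 + (-3)² = -2 + 9 = 7)
P(p) = 2*p
T(x, u) = 14 (T(x, u) = 2*7 = 14)
1/(-709172 + T(-174, v)) = 1/(-709172 + 14) = 1/(-709158) = -1/709158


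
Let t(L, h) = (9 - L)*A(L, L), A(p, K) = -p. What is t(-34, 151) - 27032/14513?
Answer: 21190974/14513 ≈ 1460.1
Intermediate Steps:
t(L, h) = -L*(9 - L) (t(L, h) = (9 - L)*(-L) = -L*(9 - L))
t(-34, 151) - 27032/14513 = -34*(-9 - 34) - 27032/14513 = -34*(-43) - 27032*1/14513 = 1462 - 27032/14513 = 21190974/14513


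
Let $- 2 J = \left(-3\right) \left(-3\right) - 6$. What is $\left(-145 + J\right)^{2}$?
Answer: $\frac{85849}{4} \approx 21462.0$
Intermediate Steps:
$J = - \frac{3}{2}$ ($J = - \frac{\left(-3\right) \left(-3\right) - 6}{2} = - \frac{9 - 6}{2} = \left(- \frac{1}{2}\right) 3 = - \frac{3}{2} \approx -1.5$)
$\left(-145 + J\right)^{2} = \left(-145 - \frac{3}{2}\right)^{2} = \left(- \frac{293}{2}\right)^{2} = \frac{85849}{4}$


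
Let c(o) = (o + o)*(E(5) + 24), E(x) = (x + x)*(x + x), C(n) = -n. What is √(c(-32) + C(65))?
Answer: 3*I*√889 ≈ 89.448*I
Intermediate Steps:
E(x) = 4*x² (E(x) = (2*x)*(2*x) = 4*x²)
c(o) = 248*o (c(o) = (o + o)*(4*5² + 24) = (2*o)*(4*25 + 24) = (2*o)*(100 + 24) = (2*o)*124 = 248*o)
√(c(-32) + C(65)) = √(248*(-32) - 1*65) = √(-7936 - 65) = √(-8001) = 3*I*√889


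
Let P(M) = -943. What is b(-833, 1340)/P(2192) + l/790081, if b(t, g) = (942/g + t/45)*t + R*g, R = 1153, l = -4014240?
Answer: -7454265317151359/4492629689490 ≈ -1659.2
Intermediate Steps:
b(t, g) = 1153*g + t*(942/g + t/45) (b(t, g) = (942/g + t/45)*t + 1153*g = t*(942/g + t/45) + 1153*g = 1153*g + t*(942/g + t/45))
b(-833, 1340)/P(2192) + l/790081 = (1153*1340 + (1/45)*(-833)² + 942*(-833)/1340)/(-943) - 4014240/790081 = (1545020 + (1/45)*693889 + 942*(-833)*(1/1340))*(-1/943) - 4014240*1/790081 = (1545020 + 693889/45 - 392343/670)*(-1/943) - 4014240/790081 = (9405920639/6030)*(-1/943) - 4014240/790081 = -9405920639/5686290 - 4014240/790081 = -7454265317151359/4492629689490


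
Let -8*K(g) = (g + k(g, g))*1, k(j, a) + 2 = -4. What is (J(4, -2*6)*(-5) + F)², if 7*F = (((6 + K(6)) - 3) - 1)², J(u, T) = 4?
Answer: 18496/49 ≈ 377.47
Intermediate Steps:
k(j, a) = -6 (k(j, a) = -2 - 4 = -6)
K(g) = ¾ - g/8 (K(g) = -(g - 6)/8 = -(-6 + g)/8 = ¾ - g/8)
F = 4/7 (F = (((6 + (¾ - ⅛*6)) - 3) - 1)²/7 = (((6 + (¾ - ¾)) - 3) - 1)²/7 = (((6 + 0) - 3) - 1)²/7 = ((6 - 3) - 1)²/7 = (3 - 1)²/7 = (⅐)*2² = (⅐)*4 = 4/7 ≈ 0.57143)
(J(4, -2*6)*(-5) + F)² = (4*(-5) + 4/7)² = (-20 + 4/7)² = (-136/7)² = 18496/49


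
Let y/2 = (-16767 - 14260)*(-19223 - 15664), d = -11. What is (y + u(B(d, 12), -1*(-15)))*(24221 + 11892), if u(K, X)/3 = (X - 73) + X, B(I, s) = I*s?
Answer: 78180230871897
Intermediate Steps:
y = 2164877898 (y = 2*((-16767 - 14260)*(-19223 - 15664)) = 2*(-31027*(-34887)) = 2*1082438949 = 2164877898)
u(K, X) = -219 + 6*X (u(K, X) = 3*((X - 73) + X) = 3*((-73 + X) + X) = 3*(-73 + 2*X) = -219 + 6*X)
(y + u(B(d, 12), -1*(-15)))*(24221 + 11892) = (2164877898 + (-219 + 6*(-1*(-15))))*(24221 + 11892) = (2164877898 + (-219 + 6*15))*36113 = (2164877898 + (-219 + 90))*36113 = (2164877898 - 129)*36113 = 2164877769*36113 = 78180230871897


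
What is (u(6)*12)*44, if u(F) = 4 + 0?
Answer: 2112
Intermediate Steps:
u(F) = 4
(u(6)*12)*44 = (4*12)*44 = 48*44 = 2112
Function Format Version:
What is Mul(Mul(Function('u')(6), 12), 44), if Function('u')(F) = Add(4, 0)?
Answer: 2112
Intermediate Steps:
Function('u')(F) = 4
Mul(Mul(Function('u')(6), 12), 44) = Mul(Mul(4, 12), 44) = Mul(48, 44) = 2112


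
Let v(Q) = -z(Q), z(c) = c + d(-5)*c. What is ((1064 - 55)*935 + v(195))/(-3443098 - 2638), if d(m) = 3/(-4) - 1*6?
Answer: -539735/1968992 ≈ -0.27412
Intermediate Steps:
d(m) = -27/4 (d(m) = 3*(-1/4) - 6 = -3/4 - 6 = -27/4)
z(c) = -23*c/4 (z(c) = c - 27*c/4 = -23*c/4)
v(Q) = 23*Q/4 (v(Q) = -(-23)*Q/4 = 23*Q/4)
((1064 - 55)*935 + v(195))/(-3443098 - 2638) = ((1064 - 55)*935 + (23/4)*195)/(-3443098 - 2638) = (1009*935 + 4485/4)/(-3445736) = (943415 + 4485/4)*(-1/3445736) = (3778145/4)*(-1/3445736) = -539735/1968992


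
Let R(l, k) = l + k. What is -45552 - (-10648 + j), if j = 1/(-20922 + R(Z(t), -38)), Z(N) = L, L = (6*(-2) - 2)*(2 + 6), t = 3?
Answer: -735497087/21072 ≈ -34904.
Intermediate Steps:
L = -112 (L = (-12 - 2)*8 = -14*8 = -112)
Z(N) = -112
R(l, k) = k + l
j = -1/21072 (j = 1/(-20922 + (-38 - 112)) = 1/(-20922 - 150) = 1/(-21072) = -1/21072 ≈ -4.7456e-5)
-45552 - (-10648 + j) = -45552 - (-10648 - 1/21072) = -45552 - 1*(-224374657/21072) = -45552 + 224374657/21072 = -735497087/21072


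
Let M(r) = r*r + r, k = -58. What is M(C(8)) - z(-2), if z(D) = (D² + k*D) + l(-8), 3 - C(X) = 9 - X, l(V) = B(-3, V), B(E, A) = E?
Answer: -111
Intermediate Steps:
l(V) = -3
C(X) = -6 + X (C(X) = 3 - (9 - X) = 3 + (-9 + X) = -6 + X)
z(D) = -3 + D² - 58*D (z(D) = (D² - 58*D) - 3 = -3 + D² - 58*D)
M(r) = r + r² (M(r) = r² + r = r + r²)
M(C(8)) - z(-2) = (-6 + 8)*(1 + (-6 + 8)) - (-3 + (-2)² - 58*(-2)) = 2*(1 + 2) - (-3 + 4 + 116) = 2*3 - 1*117 = 6 - 117 = -111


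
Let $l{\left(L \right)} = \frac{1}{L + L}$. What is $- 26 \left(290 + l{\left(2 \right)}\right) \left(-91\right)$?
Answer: $\frac{1373463}{2} \approx 6.8673 \cdot 10^{5}$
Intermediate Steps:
$l{\left(L \right)} = \frac{1}{2 L}$
$- 26 \left(290 + l{\left(2 \right)}\right) \left(-91\right) = - 26 \left(290 + \frac{1}{2 \cdot 2}\right) \left(-91\right) = - 26 \left(290 + \frac{1}{2} \cdot \frac{1}{2}\right) \left(-91\right) = - 26 \left(290 + \frac{1}{4}\right) \left(-91\right) = - 26 \cdot \frac{1161}{4} \left(-91\right) = \left(-26\right) \left(- \frac{105651}{4}\right) = \frac{1373463}{2}$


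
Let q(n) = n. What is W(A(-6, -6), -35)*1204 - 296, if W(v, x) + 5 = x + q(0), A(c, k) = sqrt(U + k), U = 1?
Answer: -48456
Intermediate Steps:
A(c, k) = sqrt(1 + k)
W(v, x) = -5 + x (W(v, x) = -5 + (x + 0) = -5 + x)
W(A(-6, -6), -35)*1204 - 296 = (-5 - 35)*1204 - 296 = -40*1204 - 296 = -48160 - 296 = -48456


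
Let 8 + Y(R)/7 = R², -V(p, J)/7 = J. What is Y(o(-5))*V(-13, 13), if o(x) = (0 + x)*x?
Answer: -393029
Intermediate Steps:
V(p, J) = -7*J
o(x) = x² (o(x) = x*x = x²)
Y(R) = -56 + 7*R²
Y(o(-5))*V(-13, 13) = (-56 + 7*((-5)²)²)*(-7*13) = (-56 + 7*25²)*(-91) = (-56 + 7*625)*(-91) = (-56 + 4375)*(-91) = 4319*(-91) = -393029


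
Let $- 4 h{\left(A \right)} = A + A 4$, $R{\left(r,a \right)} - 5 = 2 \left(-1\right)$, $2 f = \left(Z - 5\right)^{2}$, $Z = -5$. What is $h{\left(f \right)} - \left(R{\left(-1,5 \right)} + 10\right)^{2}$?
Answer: $- \frac{463}{2} \approx -231.5$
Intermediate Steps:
$f = 50$ ($f = \frac{\left(-5 - 5\right)^{2}}{2} = \frac{\left(-10\right)^{2}}{2} = \frac{1}{2} \cdot 100 = 50$)
$R{\left(r,a \right)} = 3$ ($R{\left(r,a \right)} = 5 + 2 \left(-1\right) = 5 - 2 = 3$)
$h{\left(A \right)} = - \frac{5 A}{4}$ ($h{\left(A \right)} = - \frac{A + A 4}{4} = - \frac{A + 4 A}{4} = - \frac{5 A}{4}$)
$h{\left(f \right)} - \left(R{\left(-1,5 \right)} + 10\right)^{2} = \left(- \frac{5}{4}\right) 50 - \left(3 + 10\right)^{2} = - \frac{125}{2} - 13^{2} = - \frac{125}{2} - 169 = - \frac{463}{2}$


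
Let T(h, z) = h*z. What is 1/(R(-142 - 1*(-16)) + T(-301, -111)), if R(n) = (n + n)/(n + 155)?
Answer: 29/968667 ≈ 2.9938e-5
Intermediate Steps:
R(n) = 2*n/(155 + n) (R(n) = (2*n)/(155 + n) = 2*n/(155 + n))
1/(R(-142 - 1*(-16)) + T(-301, -111)) = 1/(2*(-142 - 1*(-16))/(155 + (-142 - 1*(-16))) - 301*(-111)) = 1/(2*(-142 + 16)/(155 + (-142 + 16)) + 33411) = 1/(2*(-126)/(155 - 126) + 33411) = 1/(2*(-126)/29 + 33411) = 1/(2*(-126)*(1/29) + 33411) = 1/(-252/29 + 33411) = 1/(968667/29) = 29/968667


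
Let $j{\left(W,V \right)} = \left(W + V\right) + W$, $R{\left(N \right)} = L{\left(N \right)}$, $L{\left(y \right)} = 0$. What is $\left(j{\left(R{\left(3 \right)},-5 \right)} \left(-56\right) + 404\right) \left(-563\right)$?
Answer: $-385092$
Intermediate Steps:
$R{\left(N \right)} = 0$
$j{\left(W,V \right)} = V + 2 W$ ($j{\left(W,V \right)} = \left(V + W\right) + W = V + 2 W$)
$\left(j{\left(R{\left(3 \right)},-5 \right)} \left(-56\right) + 404\right) \left(-563\right) = \left(\left(-5 + 2 \cdot 0\right) \left(-56\right) + 404\right) \left(-563\right) = \left(\left(-5 + 0\right) \left(-56\right) + 404\right) \left(-563\right) = \left(\left(-5\right) \left(-56\right) + 404\right) \left(-563\right) = \left(280 + 404\right) \left(-563\right) = 684 \left(-563\right) = -385092$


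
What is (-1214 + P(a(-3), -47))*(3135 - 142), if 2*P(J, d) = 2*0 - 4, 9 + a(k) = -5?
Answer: -3639488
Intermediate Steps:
a(k) = -14 (a(k) = -9 - 5 = -14)
P(J, d) = -2 (P(J, d) = (2*0 - 4)/2 = (0 - 4)/2 = (½)*(-4) = -2)
(-1214 + P(a(-3), -47))*(3135 - 142) = (-1214 - 2)*(3135 - 142) = -1216*2993 = -3639488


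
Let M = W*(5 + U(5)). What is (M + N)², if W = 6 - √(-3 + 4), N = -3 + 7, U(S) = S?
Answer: 2916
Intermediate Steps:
N = 4
W = 5 (W = 6 - √1 = 6 - 1*1 = 6 - 1 = 5)
M = 50 (M = 5*(5 + 5) = 5*10 = 50)
(M + N)² = (50 + 4)² = 54² = 2916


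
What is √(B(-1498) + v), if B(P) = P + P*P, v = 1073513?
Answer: √3316019 ≈ 1821.0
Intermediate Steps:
B(P) = P + P²
√(B(-1498) + v) = √(-1498*(1 - 1498) + 1073513) = √(-1498*(-1497) + 1073513) = √(2242506 + 1073513) = √3316019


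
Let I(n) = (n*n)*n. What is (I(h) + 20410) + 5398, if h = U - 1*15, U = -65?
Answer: -486192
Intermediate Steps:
h = -80 (h = -65 - 1*15 = -65 - 15 = -80)
I(n) = n**3 (I(n) = n**2*n = n**3)
(I(h) + 20410) + 5398 = ((-80)**3 + 20410) + 5398 = (-512000 + 20410) + 5398 = -491590 + 5398 = -486192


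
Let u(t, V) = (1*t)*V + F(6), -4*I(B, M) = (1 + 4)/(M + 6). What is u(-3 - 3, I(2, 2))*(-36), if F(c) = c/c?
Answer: -279/4 ≈ -69.750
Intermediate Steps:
F(c) = 1
I(B, M) = -5/(4*(6 + M)) (I(B, M) = -(1 + 4)/(4*(M + 6)) = -5/(4*(6 + M)))
u(t, V) = 1 + V*t (u(t, V) = (1*t)*V + 1 = t*V + 1 = V*t + 1 = 1 + V*t)
u(-3 - 3, I(2, 2))*(-36) = (1 + (-5/(24 + 4*2))*(-3 - 3))*(-36) = (1 - 5/(24 + 8)*(-6))*(-36) = (1 - 5/32*(-6))*(-36) = (1 + 15/16)*(-36) = (31/16)*(-36) = -279/4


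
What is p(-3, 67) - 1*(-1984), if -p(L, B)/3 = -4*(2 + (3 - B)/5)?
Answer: 9272/5 ≈ 1854.4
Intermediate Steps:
p(L, B) = 156/5 - 12*B/5 (p(L, B) = -(-12)*(2 + (3 - B)/5) = -(-12)*(2 + (3 - B)*(⅕)) = -(-12)*(2 + (⅗ - B/5)) = -(-12)*(13/5 - B/5) = -3*(-52/5 + 4*B/5) = 156/5 - 12*B/5)
p(-3, 67) - 1*(-1984) = (156/5 - 12/5*67) - 1*(-1984) = (156/5 - 804/5) + 1984 = -648/5 + 1984 = 9272/5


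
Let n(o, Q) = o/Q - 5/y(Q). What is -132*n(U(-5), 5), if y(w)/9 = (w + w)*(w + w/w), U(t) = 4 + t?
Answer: 1243/45 ≈ 27.622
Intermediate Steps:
y(w) = 18*w*(1 + w) (y(w) = 9*((w + w)*(w + w/w)) = 9*((2*w)*(w + 1)) = 9*((2*w)*(1 + w)) = 9*(2*w*(1 + w)) = 18*w*(1 + w))
n(o, Q) = o/Q - 5/(18*Q*(1 + Q)) (n(o, Q) = o/Q - 5*1/(18*Q*(1 + Q)) = o/Q - 5/(18*Q*(1 + Q)))
-132*n(U(-5), 5) = -132*(-5/18 + (4 - 5)*(1 + 5))/(5*(1 + 5)) = -132*(-5/18 - 1*6)/(5*6) = -132*(-5/18 - 6)/(5*6) = -132*(-113)/(5*6*18) = -132*(-113/540) = 1243/45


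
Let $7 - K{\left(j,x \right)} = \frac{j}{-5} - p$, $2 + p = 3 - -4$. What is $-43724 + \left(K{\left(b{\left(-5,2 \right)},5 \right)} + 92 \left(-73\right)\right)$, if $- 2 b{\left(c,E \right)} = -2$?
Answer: $- \frac{252139}{5} \approx -50428.0$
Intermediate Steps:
$b{\left(c,E \right)} = 1$ ($b{\left(c,E \right)} = \left(- \frac{1}{2}\right) \left(-2\right) = 1$)
$p = 5$ ($p = -2 + \left(3 - -4\right) = -2 + \left(3 + 4\right) = -2 + 7 = 5$)
$K{\left(j,x \right)} = 12 + \frac{j}{5}$ ($K{\left(j,x \right)} = 7 - \left(\frac{j}{-5} - 5\right) = 7 - \left(j \left(- \frac{1}{5}\right) - 5\right) = 7 - \left(- \frac{j}{5} - 5\right) = 7 - \left(-5 - \frac{j}{5}\right) = 7 + \left(5 + \frac{j}{5}\right) = 12 + \frac{j}{5}$)
$-43724 + \left(K{\left(b{\left(-5,2 \right)},5 \right)} + 92 \left(-73\right)\right) = -43724 + \left(\left(12 + \frac{1}{5} \cdot 1\right) + 92 \left(-73\right)\right) = -43724 + \left(\left(12 + \frac{1}{5}\right) - 6716\right) = -43724 + \left(\frac{61}{5} - 6716\right) = -43724 - \frac{33519}{5} = - \frac{252139}{5}$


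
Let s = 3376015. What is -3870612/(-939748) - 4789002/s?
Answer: 2141697279921/793150836055 ≈ 2.7002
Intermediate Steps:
-3870612/(-939748) - 4789002/s = -3870612/(-939748) - 4789002/3376015 = -3870612*(-1/939748) - 4789002*1/3376015 = 967653/234937 - 4789002/3376015 = 2141697279921/793150836055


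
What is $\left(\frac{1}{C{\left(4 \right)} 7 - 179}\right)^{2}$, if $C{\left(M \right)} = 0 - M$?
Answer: $\frac{1}{42849} \approx 2.3338 \cdot 10^{-5}$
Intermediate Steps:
$C{\left(M \right)} = - M$
$\left(\frac{1}{C{\left(4 \right)} 7 - 179}\right)^{2} = \left(\frac{1}{\left(-1\right) 4 \cdot 7 - 179}\right)^{2} = \left(\frac{1}{\left(-4\right) 7 - 179}\right)^{2} = \left(\frac{1}{-28 - 179}\right)^{2} = \left(\frac{1}{-207}\right)^{2} = \left(- \frac{1}{207}\right)^{2} = \frac{1}{42849}$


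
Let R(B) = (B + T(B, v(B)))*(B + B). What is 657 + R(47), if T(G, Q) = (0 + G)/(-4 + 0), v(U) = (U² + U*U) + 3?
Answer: 7941/2 ≈ 3970.5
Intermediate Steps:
v(U) = 3 + 2*U² (v(U) = (U² + U²) + 3 = 2*U² + 3 = 3 + 2*U²)
T(G, Q) = -G/4 (T(G, Q) = G/(-4) = G*(-¼) = -G/4)
R(B) = 3*B²/2 (R(B) = (B - B/4)*(B + B) = (3*B/4)*(2*B) = 3*B²/2)
657 + R(47) = 657 + (3/2)*47² = 657 + (3/2)*2209 = 657 + 6627/2 = 7941/2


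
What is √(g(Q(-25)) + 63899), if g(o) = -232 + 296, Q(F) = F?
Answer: 3*√7107 ≈ 252.91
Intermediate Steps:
g(o) = 64
√(g(Q(-25)) + 63899) = √(64 + 63899) = √63963 = 3*√7107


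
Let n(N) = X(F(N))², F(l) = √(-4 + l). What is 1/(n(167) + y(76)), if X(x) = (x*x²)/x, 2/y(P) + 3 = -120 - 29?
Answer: 76/2019243 ≈ 3.7638e-5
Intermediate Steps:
y(P) = -1/76 (y(P) = 2/(-3 + (-120 - 29)) = 2/(-3 - 149) = 2/(-152) = 2*(-1/152) = -1/76)
X(x) = x² (X(x) = x³/x = x²)
n(N) = (-4 + N)² (n(N) = ((√(-4 + N))²)² = (-4 + N)²)
1/(n(167) + y(76)) = 1/((-4 + 167)² - 1/76) = 1/(163² - 1/76) = 1/(26569 - 1/76) = 1/(2019243/76) = 76/2019243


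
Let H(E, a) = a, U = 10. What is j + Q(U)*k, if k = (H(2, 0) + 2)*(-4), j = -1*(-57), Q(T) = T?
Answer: -23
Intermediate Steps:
j = 57
k = -8 (k = (0 + 2)*(-4) = 2*(-4) = -8)
j + Q(U)*k = 57 + 10*(-8) = 57 - 80 = -23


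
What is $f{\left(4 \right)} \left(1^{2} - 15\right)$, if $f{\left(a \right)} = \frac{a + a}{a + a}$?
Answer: $-14$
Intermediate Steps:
$f{\left(a \right)} = 1$ ($f{\left(a \right)} = \frac{2 a}{2 a} = 2 a \frac{1}{2 a} = 1$)
$f{\left(4 \right)} \left(1^{2} - 15\right) = 1 \left(1^{2} - 15\right) = 1 \left(1 - 15\right) = 1 \left(-14\right) = -14$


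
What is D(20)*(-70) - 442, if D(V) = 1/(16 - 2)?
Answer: -447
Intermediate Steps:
D(V) = 1/14
D(20)*(-70) - 442 = (1/14)*(-70) - 442 = -5 - 442 = -447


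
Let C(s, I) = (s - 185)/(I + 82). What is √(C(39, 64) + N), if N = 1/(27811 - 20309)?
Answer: I*√465062/682 ≈ 0.99993*I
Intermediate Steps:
N = 1/7502 ≈ 0.00013330
C(s, I) = (-185 + s)/(82 + I)
√(C(39, 64) + N) = √((-185 + 39)/(82 + 64) + 1/7502) = √(-146/146 + 1/7502) = √((1/146)*(-146) + 1/7502) = √(-1 + 1/7502) = √(-7501/7502) = I*√465062/682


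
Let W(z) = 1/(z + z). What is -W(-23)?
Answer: 1/46 ≈ 0.021739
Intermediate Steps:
W(z) = 1/(2*z)
-W(-23) = -1/(2*(-23)) = -(-1)/(2*23) = -1*(-1/46) = 1/46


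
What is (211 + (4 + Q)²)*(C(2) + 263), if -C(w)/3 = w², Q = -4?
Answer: 52961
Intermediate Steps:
C(w) = -3*w²
(211 + (4 + Q)²)*(C(2) + 263) = (211 + (4 - 4)²)*(-3*2² + 263) = (211 + 0²)*(-3*4 + 263) = (211 + 0)*(-12 + 263) = 211*251 = 52961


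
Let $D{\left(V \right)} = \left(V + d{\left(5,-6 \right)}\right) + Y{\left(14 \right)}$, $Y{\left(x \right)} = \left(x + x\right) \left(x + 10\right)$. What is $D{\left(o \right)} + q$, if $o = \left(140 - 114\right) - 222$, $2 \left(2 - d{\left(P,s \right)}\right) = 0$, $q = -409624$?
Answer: $-409146$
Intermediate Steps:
$d{\left(P,s \right)} = 2$ ($d{\left(P,s \right)} = 2 - 0 = 2 + 0 = 2$)
$Y{\left(x \right)} = 2 x \left(10 + x\right)$
$o = -196$ ($o = 26 - 222 = -196$)
$D{\left(V \right)} = 674 + V$ ($D{\left(V \right)} = \left(V + 2\right) + 2 \cdot 14 \left(10 + 14\right) = \left(2 + V\right) + 2 \cdot 14 \cdot 24 = \left(2 + V\right) + 672 = 674 + V$)
$D{\left(o \right)} + q = \left(674 - 196\right) - 409624 = 478 - 409624 = -409146$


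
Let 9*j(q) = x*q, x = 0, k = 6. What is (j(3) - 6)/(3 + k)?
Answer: -2/3 ≈ -0.66667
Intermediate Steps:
j(q) = 0 (j(q) = (0*q)/9 = (1/9)*0 = 0)
(j(3) - 6)/(3 + k) = (0 - 6)/(3 + 6) = -6/9 = -6*1/9 = -2/3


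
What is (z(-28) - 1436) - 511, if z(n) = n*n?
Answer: -1163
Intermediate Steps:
z(n) = n²
(z(-28) - 1436) - 511 = ((-28)² - 1436) - 511 = (784 - 1436) - 511 = -652 - 511 = -1163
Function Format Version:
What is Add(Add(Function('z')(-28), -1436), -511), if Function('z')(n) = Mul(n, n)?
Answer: -1163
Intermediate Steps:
Function('z')(n) = Pow(n, 2)
Add(Add(Function('z')(-28), -1436), -511) = Add(Add(Pow(-28, 2), -1436), -511) = Add(Add(784, -1436), -511) = Add(-652, -511) = -1163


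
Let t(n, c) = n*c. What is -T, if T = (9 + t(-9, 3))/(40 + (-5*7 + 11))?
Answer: 9/8 ≈ 1.1250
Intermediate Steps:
t(n, c) = c*n
T = -9/8 (T = (9 + 3*(-9))/(40 + (-5*7 + 11)) = (9 - 27)/(40 + (-35 + 11)) = -18/(40 - 24) = -18/16 = -18*1/16 = -9/8 ≈ -1.1250)
-T = -1*(-9/8) = 9/8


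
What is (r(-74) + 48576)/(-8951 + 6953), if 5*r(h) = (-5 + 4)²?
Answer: -242881/9990 ≈ -24.312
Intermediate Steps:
r(h) = ⅕ (r(h) = (-5 + 4)²/5 = (⅕)*(-1)² = (⅕)*1 = ⅕)
(r(-74) + 48576)/(-8951 + 6953) = (⅕ + 48576)/(-8951 + 6953) = (242881/5)/(-1998) = (242881/5)*(-1/1998) = -242881/9990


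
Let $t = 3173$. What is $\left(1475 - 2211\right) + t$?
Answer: $2437$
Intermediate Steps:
$\left(1475 - 2211\right) + t = \left(1475 - 2211\right) + 3173 = -736 + 3173 = 2437$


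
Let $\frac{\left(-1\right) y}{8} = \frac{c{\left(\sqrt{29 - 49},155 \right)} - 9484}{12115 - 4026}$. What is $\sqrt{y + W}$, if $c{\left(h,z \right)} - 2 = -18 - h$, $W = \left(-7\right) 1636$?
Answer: $\frac{2 \sqrt{-187177898823 + 32356 i \sqrt{5}}}{8089} \approx 2.0674 \cdot 10^{-5} + 106.97 i$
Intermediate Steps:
$W = -11452$
$c{\left(h,z \right)} = -16 - h$ ($c{\left(h,z \right)} = 2 - \left(18 + h\right) = -16 - h$)
$y = \frac{76000}{8089} + \frac{16 i \sqrt{5}}{8089}$ ($y = - 8 \frac{\left(-16 - \sqrt{29 - 49}\right) - 9484}{12115 - 4026} = - 8 \frac{\left(-16 - \sqrt{-20}\right) - 9484}{8089} = - 8 \left(\left(-16 - 2 i \sqrt{5}\right) - 9484\right) \frac{1}{8089} = - 8 \left(-9500 - 2 i \sqrt{5}\right) \frac{1}{8089} = - 8 \left(- \frac{9500}{8089} - \frac{2 i \sqrt{5}}{8089}\right) = \frac{76000}{8089} + \frac{16 i \sqrt{5}}{8089} \approx 9.3955 + 0.0044229 i$)
$\sqrt{y + W} = \sqrt{\left(\frac{76000}{8089} + \frac{16 i \sqrt{5}}{8089}\right) - 11452} = \sqrt{- \frac{92559228}{8089} + \frac{16 i \sqrt{5}}{8089}}$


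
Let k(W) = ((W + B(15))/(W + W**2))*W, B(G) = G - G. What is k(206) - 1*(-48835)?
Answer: 10109051/207 ≈ 48836.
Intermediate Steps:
B(G) = 0
k(W) = W**2/(W + W**2) (k(W) = ((W + 0)/(W + W**2))*W = (W/(W + W**2))*W = W**2/(W + W**2))
k(206) - 1*(-48835) = 206/(1 + 206) - 1*(-48835) = 206/207 + 48835 = 10109051/207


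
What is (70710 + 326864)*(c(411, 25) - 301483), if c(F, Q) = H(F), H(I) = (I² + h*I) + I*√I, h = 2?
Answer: -52376398760 + 163402914*√411 ≈ -4.9064e+10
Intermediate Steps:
H(I) = I² + I^(3/2) + 2*I (H(I) = (I² + 2*I) + I*√I = (I² + 2*I) + I^(3/2) = I² + I^(3/2) + 2*I)
c(F, Q) = F² + F^(3/2) + 2*F
(70710 + 326864)*(c(411, 25) - 301483) = (70710 + 326864)*((411² + 411^(3/2) + 2*411) - 301483) = 397574*((168921 + 411*√411 + 822) - 301483) = 397574*((169743 + 411*√411) - 301483) = 397574*(-131740 + 411*√411) = -52376398760 + 163402914*√411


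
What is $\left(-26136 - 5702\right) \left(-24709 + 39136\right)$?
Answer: $-459326826$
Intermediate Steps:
$\left(-26136 - 5702\right) \left(-24709 + 39136\right) = \left(-31838\right) 14427 = -459326826$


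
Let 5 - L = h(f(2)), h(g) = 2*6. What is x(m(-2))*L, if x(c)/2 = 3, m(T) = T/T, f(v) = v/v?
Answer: -42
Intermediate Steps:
f(v) = 1
m(T) = 1
h(g) = 12
L = -7 (L = 5 - 1*12 = 5 - 12 = -7)
x(c) = 6 (x(c) = 2*3 = 6)
x(m(-2))*L = 6*(-7) = -42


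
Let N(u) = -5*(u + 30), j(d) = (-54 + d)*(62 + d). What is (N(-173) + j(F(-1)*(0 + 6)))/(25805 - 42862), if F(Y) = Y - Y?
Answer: 2633/17057 ≈ 0.15436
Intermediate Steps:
F(Y) = 0
N(u) = -150 - 5*u (N(u) = -5*(30 + u) = -150 - 5*u)
(N(-173) + j(F(-1)*(0 + 6)))/(25805 - 42862) = ((-150 - 5*(-173)) + (-3348 + (0*(0 + 6))**2 + 8*(0*(0 + 6))))/(25805 - 42862) = ((-150 + 865) + (-3348 + (0*6)**2 + 8*(0*6)))/(-17057) = (715 + (-3348 + 0**2 + 8*0))*(-1/17057) = (715 + (-3348 + 0 + 0))*(-1/17057) = (715 - 3348)*(-1/17057) = -2633*(-1/17057) = 2633/17057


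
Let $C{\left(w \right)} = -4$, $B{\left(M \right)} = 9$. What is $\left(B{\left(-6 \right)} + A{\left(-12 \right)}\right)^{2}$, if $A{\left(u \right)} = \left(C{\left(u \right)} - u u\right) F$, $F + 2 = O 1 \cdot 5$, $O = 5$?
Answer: $11526025$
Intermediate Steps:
$F = 23$ ($F = -2 + 5 \cdot 1 \cdot 5 = -2 + 5 \cdot 5 = -2 + 25 = 23$)
$A{\left(u \right)} = -92 - 23 u^{2}$ ($A{\left(u \right)} = \left(-4 - u u\right) 23 = \left(-4 - u^{2}\right) 23 = -92 - 23 u^{2}$)
$\left(B{\left(-6 \right)} + A{\left(-12 \right)}\right)^{2} = \left(9 - \left(92 + 23 \left(-12\right)^{2}\right)\right)^{2} = \left(9 - 3404\right)^{2} = \left(-3395\right)^{2} = 11526025$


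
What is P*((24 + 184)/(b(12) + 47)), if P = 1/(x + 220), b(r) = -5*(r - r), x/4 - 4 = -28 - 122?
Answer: -4/329 ≈ -0.012158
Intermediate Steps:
x = -584 (x = 16 + 4*(-28 - 122) = 16 + 4*(-150) = 16 - 600 = -584)
b(r) = 0 (b(r) = -5*0 = 0)
P = -1/364 (P = 1/(-584 + 220) = 1/(-364) = -1/364 ≈ -0.0027473)
P*((24 + 184)/(b(12) + 47)) = -(24 + 184)/(364*(0 + 47)) = -4/(7*47) = -1/364*208/47 = -4/329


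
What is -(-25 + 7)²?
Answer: -324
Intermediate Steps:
-(-25 + 7)² = -1*(-18)² = -1*324 = -324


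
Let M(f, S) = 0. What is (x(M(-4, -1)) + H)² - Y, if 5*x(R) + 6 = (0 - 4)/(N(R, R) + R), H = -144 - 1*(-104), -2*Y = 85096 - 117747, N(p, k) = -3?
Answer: -6592483/450 ≈ -14650.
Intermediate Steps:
Y = 32651/2 (Y = -(85096 - 117747)/2 = -½*(-32651) = 32651/2 ≈ 16326.)
H = -40 (H = -144 + 104 = -40)
x(R) = -6/5 - 4/(5*(-3 + R)) (x(R) = -6/5 + ((0 - 4)/(-3 + R))/5 = -6/5 + (-4/(-3 + R))/5 = -6/5 - 4/(5*(-3 + R)))
(x(M(-4, -1)) + H)² - Y = (2*(7 - 3*0)/(5*(-3 + 0)) - 40)² - 1*32651/2 = ((⅖)*(7 + 0)/(-3) - 40)² - 32651/2 = ((⅖)*(-⅓)*7 - 40)² - 32651/2 = (-14/15 - 40)² - 32651/2 = (-614/15)² - 32651/2 = 376996/225 - 32651/2 = -6592483/450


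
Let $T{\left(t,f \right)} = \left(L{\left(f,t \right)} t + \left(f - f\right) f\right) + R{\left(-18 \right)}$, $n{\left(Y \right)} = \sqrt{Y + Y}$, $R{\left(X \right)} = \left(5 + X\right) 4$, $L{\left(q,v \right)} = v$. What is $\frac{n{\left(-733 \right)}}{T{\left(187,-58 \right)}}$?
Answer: $\frac{i \sqrt{1466}}{34917} \approx 0.0010966 i$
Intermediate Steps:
$R{\left(X \right)} = 20 + 4 X$
$n{\left(Y \right)} = \sqrt{2} \sqrt{Y}$ ($n{\left(Y \right)} = \sqrt{2 Y} = \sqrt{2} \sqrt{Y}$)
$T{\left(t,f \right)} = -52 + t^{2}$ ($T{\left(t,f \right)} = \left(t t + \left(f - f\right) f\right) + \left(20 + 4 \left(-18\right)\right) = \left(t^{2} + 0 f\right) + \left(20 - 72\right) = \left(t^{2} + 0\right) - 52 = t^{2} - 52 = -52 + t^{2}$)
$\frac{n{\left(-733 \right)}}{T{\left(187,-58 \right)}} = \frac{\sqrt{2} \sqrt{-733}}{-52 + 187^{2}} = \frac{\sqrt{2} i \sqrt{733}}{-52 + 34969} = \frac{i \sqrt{1466}}{34917}$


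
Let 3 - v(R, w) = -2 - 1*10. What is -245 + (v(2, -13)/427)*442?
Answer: -97985/427 ≈ -229.47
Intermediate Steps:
v(R, w) = 15 (v(R, w) = 3 - (-2 - 1*10) = 3 - (-2 - 10) = 3 - 1*(-12) = 3 + 12 = 15)
-245 + (v(2, -13)/427)*442 = -245 + (15/427)*442 = -245 + 6630/427 = -97985/427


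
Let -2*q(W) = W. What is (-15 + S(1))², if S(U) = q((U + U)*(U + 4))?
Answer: 400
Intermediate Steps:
q(W) = -W/2
S(U) = -U*(4 + U) (S(U) = -(U + U)*(U + 4)/2 = -2*U*(4 + U)/2 = -U*(4 + U))
(-15 + S(1))² = (-15 - 1*1*(4 + 1))² = (-15 - 1*1*5)² = (-15 - 5)² = (-20)² = 400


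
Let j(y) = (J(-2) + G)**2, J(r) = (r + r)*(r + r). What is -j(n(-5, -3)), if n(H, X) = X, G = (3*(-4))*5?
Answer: -1936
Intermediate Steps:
G = -60 (G = -12*5 = -60)
J(r) = 4*r**2 (J(r) = (2*r)*(2*r) = 4*r**2)
j(y) = 1936 (j(y) = (4*(-2)**2 - 60)**2 = (4*4 - 60)**2 = (16 - 60)**2 = (-44)**2 = 1936)
-j(n(-5, -3)) = -1*1936 = -1936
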